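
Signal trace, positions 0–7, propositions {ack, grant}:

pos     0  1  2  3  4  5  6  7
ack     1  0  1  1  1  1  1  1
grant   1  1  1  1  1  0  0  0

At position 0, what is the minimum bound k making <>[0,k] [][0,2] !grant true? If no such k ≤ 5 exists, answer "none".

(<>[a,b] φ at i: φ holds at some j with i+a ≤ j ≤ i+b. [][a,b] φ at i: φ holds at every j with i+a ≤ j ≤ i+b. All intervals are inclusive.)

Scan j = 0,1,… for [][0,2] !grant:
  j=0: fails
  j=1: fails
  j=2: fails
  j=3: fails
  j=4: fails
  j=5: holds
First hit at j=5, so smallest k = 5-0 = 5.

5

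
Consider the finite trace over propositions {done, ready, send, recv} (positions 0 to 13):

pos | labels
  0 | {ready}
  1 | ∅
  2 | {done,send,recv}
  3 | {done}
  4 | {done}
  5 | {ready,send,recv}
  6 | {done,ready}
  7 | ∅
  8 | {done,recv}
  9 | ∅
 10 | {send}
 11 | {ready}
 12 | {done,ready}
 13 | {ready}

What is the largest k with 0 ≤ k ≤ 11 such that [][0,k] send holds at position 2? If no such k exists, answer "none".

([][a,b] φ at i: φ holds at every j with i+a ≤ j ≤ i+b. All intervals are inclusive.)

0

send must hold from j=2 onward; find where it first fails.
  j=2: holds
  j=3: fails
Holds on [2,2], so largest k = 0.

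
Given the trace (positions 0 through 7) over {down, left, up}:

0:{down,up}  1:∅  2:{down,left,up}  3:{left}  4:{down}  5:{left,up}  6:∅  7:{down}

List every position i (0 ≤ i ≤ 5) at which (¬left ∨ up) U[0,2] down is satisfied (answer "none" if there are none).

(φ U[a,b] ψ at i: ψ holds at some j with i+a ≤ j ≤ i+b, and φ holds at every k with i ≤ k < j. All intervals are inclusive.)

Evaluate at each i in [0,5]:
  i=0: ✓ (rhs at j=0)
  i=1: ✓ (rhs at j=2; lhs holds on [1,1])
  i=2: ✓ (rhs at j=2)
  i=3: ✗ (lhs fails at k=3 before rhs at j=4)
  i=4: ✓ (rhs at j=4)
  i=5: ✓ (rhs at j=7; lhs holds on [5,6])

0, 1, 2, 4, 5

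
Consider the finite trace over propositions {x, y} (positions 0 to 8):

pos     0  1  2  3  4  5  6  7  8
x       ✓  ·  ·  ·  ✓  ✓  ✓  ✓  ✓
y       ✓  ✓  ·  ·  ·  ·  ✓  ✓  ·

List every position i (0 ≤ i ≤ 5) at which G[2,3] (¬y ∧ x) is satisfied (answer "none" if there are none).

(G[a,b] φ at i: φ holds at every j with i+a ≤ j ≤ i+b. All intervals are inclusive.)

2

Evaluate at each i in [0,5]:
  i=0: ✗ (fails at j=2)
  i=1: ✗ (fails at j=3)
  i=2: ✓ (all of [4,5])
  i=3: ✗ (fails at j=6)
  i=4: ✗ (fails at j=6)
  i=5: ✗ (fails at j=7)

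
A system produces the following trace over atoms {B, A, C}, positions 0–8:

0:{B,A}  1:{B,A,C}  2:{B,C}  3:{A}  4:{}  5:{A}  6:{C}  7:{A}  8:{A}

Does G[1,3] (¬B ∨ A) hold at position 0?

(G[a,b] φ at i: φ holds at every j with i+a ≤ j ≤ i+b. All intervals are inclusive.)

Check (¬B ∨ A) at every j in [1,3]:
  j=1: true
  j=2: false
  j=3: true
Fails at j=2 → formula fails.

No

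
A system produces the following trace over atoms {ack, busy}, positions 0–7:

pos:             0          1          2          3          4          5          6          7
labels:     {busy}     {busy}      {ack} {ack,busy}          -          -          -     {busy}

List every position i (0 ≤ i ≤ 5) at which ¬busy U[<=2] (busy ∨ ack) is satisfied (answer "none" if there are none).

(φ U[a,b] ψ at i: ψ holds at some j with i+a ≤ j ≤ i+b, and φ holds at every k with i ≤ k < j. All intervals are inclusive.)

Evaluate at each i in [0,5]:
  i=0: ✓ (rhs at j=0)
  i=1: ✓ (rhs at j=1)
  i=2: ✓ (rhs at j=2)
  i=3: ✓ (rhs at j=3)
  i=4: ✗ (no rhs in [4,6])
  i=5: ✓ (rhs at j=7; lhs holds on [5,6])

0, 1, 2, 3, 5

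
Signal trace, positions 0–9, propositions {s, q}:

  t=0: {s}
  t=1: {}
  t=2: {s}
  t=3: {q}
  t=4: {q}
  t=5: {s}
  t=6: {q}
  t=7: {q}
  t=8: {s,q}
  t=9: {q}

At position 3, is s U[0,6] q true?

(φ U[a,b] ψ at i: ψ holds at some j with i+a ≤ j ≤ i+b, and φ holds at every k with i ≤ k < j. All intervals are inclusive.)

Need some j in [3,9] with q, and s at every k in [3,j-1].
  j=3: q holds; no prefix to check → satisfied.

Yes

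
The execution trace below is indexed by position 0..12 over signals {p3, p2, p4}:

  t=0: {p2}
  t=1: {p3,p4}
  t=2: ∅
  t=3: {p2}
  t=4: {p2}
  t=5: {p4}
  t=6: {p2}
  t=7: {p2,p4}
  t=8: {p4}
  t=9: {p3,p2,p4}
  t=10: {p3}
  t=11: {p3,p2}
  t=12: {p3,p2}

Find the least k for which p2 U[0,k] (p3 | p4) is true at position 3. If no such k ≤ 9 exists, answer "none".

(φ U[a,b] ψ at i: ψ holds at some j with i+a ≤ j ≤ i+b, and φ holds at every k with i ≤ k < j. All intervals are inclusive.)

2

Need earliest j ≥ 3 with (p3 | p4), and p2 at every k in [3,j-1].
  j=3: rhs fails.
  j=4: rhs fails.
  j=5: rhs holds; lhs holds on [3,4]. k = 2.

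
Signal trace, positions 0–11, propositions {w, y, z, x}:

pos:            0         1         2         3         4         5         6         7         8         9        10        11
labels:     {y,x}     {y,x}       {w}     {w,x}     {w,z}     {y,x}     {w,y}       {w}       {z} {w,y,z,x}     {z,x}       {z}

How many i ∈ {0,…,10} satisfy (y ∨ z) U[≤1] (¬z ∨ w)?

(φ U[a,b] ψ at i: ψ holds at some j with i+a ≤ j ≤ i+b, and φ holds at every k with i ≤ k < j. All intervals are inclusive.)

10

Evaluate at each i in [0,10]:
  i=0: ✓ (rhs at j=0)
  i=1: ✓ (rhs at j=1)
  i=2: ✓ (rhs at j=2)
  i=3: ✓ (rhs at j=3)
  i=4: ✓ (rhs at j=4)
  i=5: ✓ (rhs at j=5)
  i=6: ✓ (rhs at j=6)
  i=7: ✓ (rhs at j=7)
  i=8: ✓ (rhs at j=9; lhs holds on [8,8])
  i=9: ✓ (rhs at j=9)
  i=10: ✗ (no rhs in [10,11])
Positions where it holds: {0, 1, 2, 3, 4, 5, 6, 7, 8, 9} → 10.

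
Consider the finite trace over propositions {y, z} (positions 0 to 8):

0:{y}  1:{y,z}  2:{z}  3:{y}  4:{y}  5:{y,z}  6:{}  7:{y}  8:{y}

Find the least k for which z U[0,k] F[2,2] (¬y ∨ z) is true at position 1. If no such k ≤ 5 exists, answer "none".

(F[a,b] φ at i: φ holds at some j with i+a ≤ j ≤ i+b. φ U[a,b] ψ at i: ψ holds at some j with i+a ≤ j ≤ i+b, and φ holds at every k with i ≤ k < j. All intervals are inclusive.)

2

Need earliest j ≥ 1 with F[2,2] (¬y ∨ z), and z at every k in [1,j-1].
  j=1: rhs fails.
  j=2: rhs fails.
  j=3: rhs holds; lhs holds on [1,2]. k = 2.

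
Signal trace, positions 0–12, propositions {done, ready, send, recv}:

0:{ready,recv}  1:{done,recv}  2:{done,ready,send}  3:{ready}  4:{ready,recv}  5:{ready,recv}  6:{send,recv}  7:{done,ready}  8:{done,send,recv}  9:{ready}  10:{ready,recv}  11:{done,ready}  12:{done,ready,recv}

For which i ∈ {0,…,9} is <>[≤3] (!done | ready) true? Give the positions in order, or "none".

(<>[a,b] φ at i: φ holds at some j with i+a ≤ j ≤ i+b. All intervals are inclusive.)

0, 1, 2, 3, 4, 5, 6, 7, 8, 9

Evaluate at each i in [0,9]:
  i=0: ✓ (witness j=0)
  i=1: ✓ (witness j=2)
  i=2: ✓ (witness j=2)
  i=3: ✓ (witness j=3)
  i=4: ✓ (witness j=4)
  i=5: ✓ (witness j=5)
  i=6: ✓ (witness j=6)
  i=7: ✓ (witness j=7)
  i=8: ✓ (witness j=9)
  i=9: ✓ (witness j=9)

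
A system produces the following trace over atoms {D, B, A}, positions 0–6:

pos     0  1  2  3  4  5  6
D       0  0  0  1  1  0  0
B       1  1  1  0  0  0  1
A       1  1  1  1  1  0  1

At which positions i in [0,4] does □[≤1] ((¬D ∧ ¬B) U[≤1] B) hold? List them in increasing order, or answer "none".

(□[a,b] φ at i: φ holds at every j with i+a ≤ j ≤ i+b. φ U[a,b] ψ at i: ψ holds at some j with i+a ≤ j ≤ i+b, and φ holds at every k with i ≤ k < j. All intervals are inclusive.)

Evaluate at each i in [0,4]:
  i=0: ✓ (all of [0,1])
  i=1: ✓ (all of [1,2])
  i=2: ✗ (fails at j=3)
  i=3: ✗ (fails at j=3)
  i=4: ✗ (fails at j=4)

0, 1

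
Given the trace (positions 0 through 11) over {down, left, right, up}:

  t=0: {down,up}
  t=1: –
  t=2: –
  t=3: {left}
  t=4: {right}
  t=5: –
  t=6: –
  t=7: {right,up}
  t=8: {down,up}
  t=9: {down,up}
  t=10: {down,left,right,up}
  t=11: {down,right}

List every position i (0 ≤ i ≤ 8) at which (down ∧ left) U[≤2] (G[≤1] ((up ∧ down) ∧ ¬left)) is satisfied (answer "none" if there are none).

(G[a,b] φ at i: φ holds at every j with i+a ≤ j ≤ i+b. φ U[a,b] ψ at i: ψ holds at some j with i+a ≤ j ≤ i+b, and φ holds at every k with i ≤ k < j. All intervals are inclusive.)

Evaluate at each i in [0,8]:
  i=0: ✗ (no rhs in [0,2])
  i=1: ✗ (no rhs in [1,3])
  i=2: ✗ (no rhs in [2,4])
  i=3: ✗ (no rhs in [3,5])
  i=4: ✗ (no rhs in [4,6])
  i=5: ✗ (no rhs in [5,7])
  i=6: ✗ (lhs fails at k=6 before rhs at j=8)
  i=7: ✗ (lhs fails at k=7 before rhs at j=8)
  i=8: ✓ (rhs at j=8)

8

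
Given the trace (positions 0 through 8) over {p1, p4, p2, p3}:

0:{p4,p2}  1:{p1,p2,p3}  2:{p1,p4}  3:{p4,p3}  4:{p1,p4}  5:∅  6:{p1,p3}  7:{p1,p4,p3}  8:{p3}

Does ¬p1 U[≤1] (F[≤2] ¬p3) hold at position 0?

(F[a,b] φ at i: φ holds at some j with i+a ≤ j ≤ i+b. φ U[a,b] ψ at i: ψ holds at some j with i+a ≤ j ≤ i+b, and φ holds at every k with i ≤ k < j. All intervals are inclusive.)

True

Need some j in [0,1] with F[≤2] ¬p3, and ¬p1 at every k in [0,j-1].
  j=0: F[≤2] ¬p3 holds; no prefix to check → satisfied.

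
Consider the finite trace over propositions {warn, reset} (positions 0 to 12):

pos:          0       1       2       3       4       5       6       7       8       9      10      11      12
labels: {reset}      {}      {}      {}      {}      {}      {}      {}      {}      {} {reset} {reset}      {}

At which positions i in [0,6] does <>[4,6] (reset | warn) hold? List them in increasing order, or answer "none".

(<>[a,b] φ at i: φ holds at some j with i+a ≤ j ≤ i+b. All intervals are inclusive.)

4, 5, 6

Evaluate at each i in [0,6]:
  i=0: ✗ (none in [4,6])
  i=1: ✗ (none in [5,7])
  i=2: ✗ (none in [6,8])
  i=3: ✗ (none in [7,9])
  i=4: ✓ (witness j=10)
  i=5: ✓ (witness j=10)
  i=6: ✓ (witness j=10)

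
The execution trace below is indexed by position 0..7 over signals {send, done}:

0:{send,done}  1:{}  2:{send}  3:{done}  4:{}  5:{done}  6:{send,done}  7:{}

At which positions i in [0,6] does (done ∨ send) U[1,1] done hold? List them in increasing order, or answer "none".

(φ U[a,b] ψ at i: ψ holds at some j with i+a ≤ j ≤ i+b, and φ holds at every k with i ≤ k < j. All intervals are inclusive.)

2, 5

Evaluate at each i in [0,6]:
  i=0: ✗ (no rhs in [1,1])
  i=1: ✗ (no rhs in [2,2])
  i=2: ✓ (rhs at j=3; lhs holds on [2,2])
  i=3: ✗ (no rhs in [4,4])
  i=4: ✗ (lhs fails at k=4 before rhs at j=5)
  i=5: ✓ (rhs at j=6; lhs holds on [5,5])
  i=6: ✗ (no rhs in [7,7])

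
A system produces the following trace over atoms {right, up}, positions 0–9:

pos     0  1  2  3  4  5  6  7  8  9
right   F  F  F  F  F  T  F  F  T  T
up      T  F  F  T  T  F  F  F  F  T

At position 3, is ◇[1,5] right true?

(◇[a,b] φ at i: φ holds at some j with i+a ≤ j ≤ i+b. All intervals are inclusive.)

Check right at each j in [4,8]:
  j=4: false
  j=5: true
  j=6: false
  j=7: false
  j=8: true
Found at j=5 → formula holds.

Holds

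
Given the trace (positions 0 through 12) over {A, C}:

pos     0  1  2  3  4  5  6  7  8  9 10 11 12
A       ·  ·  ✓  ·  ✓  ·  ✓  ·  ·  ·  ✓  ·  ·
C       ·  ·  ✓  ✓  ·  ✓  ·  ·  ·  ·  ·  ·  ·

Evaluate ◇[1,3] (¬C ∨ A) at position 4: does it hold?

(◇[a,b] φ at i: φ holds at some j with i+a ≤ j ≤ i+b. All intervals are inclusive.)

Check (¬C ∨ A) at each j in [5,7]:
  j=5: false
  j=6: true
  j=7: true
Found at j=6 → formula holds.

Yes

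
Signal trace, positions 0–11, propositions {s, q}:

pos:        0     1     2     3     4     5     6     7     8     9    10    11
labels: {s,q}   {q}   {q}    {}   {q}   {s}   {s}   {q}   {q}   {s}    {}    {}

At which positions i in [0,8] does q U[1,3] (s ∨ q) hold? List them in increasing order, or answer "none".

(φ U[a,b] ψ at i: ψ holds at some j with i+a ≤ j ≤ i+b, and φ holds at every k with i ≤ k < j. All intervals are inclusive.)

Evaluate at each i in [0,8]:
  i=0: ✓ (rhs at j=1; lhs holds on [0,0])
  i=1: ✓ (rhs at j=2; lhs holds on [1,1])
  i=2: ✗ (lhs fails at k=3 before rhs at j=4)
  i=3: ✗ (lhs fails at k=3 before rhs at j=4)
  i=4: ✓ (rhs at j=5; lhs holds on [4,4])
  i=5: ✗ (lhs fails at k=5 before rhs at j=6)
  i=6: ✗ (lhs fails at k=6 before rhs at j=7)
  i=7: ✓ (rhs at j=8; lhs holds on [7,7])
  i=8: ✓ (rhs at j=9; lhs holds on [8,8])

0, 1, 4, 7, 8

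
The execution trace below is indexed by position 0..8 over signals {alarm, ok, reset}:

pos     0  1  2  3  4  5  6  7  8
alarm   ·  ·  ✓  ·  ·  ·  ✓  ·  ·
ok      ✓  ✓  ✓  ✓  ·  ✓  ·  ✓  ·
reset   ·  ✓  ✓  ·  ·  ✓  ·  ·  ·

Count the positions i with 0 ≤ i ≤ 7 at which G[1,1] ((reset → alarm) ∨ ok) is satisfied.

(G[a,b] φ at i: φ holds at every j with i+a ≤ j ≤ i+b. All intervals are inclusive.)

Evaluate at each i in [0,7]:
  i=0: ✓ (all of [1,1])
  i=1: ✓ (all of [2,2])
  i=2: ✓ (all of [3,3])
  i=3: ✓ (all of [4,4])
  i=4: ✓ (all of [5,5])
  i=5: ✓ (all of [6,6])
  i=6: ✓ (all of [7,7])
  i=7: ✓ (all of [8,8])
Positions where it holds: {0, 1, 2, 3, 4, 5, 6, 7} → 8.

8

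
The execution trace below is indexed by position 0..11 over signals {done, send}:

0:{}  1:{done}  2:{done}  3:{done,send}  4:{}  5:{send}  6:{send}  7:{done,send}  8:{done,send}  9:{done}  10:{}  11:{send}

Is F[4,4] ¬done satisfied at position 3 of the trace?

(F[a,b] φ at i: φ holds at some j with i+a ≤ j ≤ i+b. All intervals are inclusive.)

False

Check ¬done at each j in [7,7]:
  j=7: false
No position in the window satisfies it → formula fails.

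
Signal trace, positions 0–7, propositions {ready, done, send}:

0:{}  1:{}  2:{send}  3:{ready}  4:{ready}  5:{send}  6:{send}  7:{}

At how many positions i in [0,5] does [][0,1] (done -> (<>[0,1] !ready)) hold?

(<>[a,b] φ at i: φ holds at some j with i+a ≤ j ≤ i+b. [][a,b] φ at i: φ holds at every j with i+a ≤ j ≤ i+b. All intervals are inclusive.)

Evaluate at each i in [0,5]:
  i=0: ✓ (all of [0,1])
  i=1: ✓ (all of [1,2])
  i=2: ✓ (all of [2,3])
  i=3: ✓ (all of [3,4])
  i=4: ✓ (all of [4,5])
  i=5: ✓ (all of [5,6])
Positions where it holds: {0, 1, 2, 3, 4, 5} → 6.

6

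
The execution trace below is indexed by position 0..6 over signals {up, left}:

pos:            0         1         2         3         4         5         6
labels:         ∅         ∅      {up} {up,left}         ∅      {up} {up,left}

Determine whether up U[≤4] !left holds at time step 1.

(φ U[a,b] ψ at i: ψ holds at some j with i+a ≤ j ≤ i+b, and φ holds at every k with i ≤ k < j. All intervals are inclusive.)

Need some j in [1,5] with !left, and up at every k in [1,j-1].
  j=1: !left holds; no prefix to check → satisfied.

Yes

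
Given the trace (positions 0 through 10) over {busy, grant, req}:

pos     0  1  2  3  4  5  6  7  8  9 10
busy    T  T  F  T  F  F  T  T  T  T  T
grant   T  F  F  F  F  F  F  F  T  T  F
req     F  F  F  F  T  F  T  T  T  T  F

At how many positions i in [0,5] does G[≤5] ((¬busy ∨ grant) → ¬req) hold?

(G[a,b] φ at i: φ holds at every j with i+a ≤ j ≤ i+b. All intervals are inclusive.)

Evaluate at each i in [0,5]:
  i=0: ✗ (fails at j=4)
  i=1: ✗ (fails at j=4)
  i=2: ✗ (fails at j=4)
  i=3: ✗ (fails at j=4)
  i=4: ✗ (fails at j=4)
  i=5: ✗ (fails at j=8)
Positions where it holds: {} → 0.

0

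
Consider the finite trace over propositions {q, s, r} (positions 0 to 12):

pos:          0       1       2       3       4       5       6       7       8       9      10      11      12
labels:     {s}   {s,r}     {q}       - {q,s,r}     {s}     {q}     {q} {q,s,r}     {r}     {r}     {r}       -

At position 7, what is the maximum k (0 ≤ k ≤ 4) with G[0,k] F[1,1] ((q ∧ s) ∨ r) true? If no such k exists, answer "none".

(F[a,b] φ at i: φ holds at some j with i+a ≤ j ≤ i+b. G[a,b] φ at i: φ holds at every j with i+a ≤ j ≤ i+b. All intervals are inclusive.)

3

F[1,1] ((q ∧ s) ∨ r) must hold from j=7 onward; find where it first fails.
  j=7: holds
  j=8: holds
  j=9: holds
  j=10: holds
  j=11: fails
Holds on [7,10], so largest k = 3.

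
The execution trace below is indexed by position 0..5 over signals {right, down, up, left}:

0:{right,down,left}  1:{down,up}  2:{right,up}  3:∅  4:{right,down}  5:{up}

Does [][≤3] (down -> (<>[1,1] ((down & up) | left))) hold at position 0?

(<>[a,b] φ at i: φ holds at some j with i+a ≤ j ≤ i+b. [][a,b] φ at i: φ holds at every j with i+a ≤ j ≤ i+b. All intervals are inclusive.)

Does not hold

Check (down -> (<>[1,1] ((down & up) | left))) at every j in [0,3]:
  j=0: antecedent true; consequent holds (witness at 1) → ✓
  j=1: antecedent true; consequent fails (none in [2,2]) → ✗
  j=2: antecedent false → ✓
  j=3: antecedent false → ✓
Fails at j=1 → formula fails.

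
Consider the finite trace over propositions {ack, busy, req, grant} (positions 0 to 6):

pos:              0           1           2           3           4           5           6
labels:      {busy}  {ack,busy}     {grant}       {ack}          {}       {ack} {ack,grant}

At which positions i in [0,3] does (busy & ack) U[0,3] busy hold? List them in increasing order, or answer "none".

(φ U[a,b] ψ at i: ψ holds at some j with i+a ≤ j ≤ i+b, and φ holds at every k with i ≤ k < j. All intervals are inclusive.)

0, 1

Evaluate at each i in [0,3]:
  i=0: ✓ (rhs at j=0)
  i=1: ✓ (rhs at j=1)
  i=2: ✗ (no rhs in [2,5])
  i=3: ✗ (no rhs in [3,6])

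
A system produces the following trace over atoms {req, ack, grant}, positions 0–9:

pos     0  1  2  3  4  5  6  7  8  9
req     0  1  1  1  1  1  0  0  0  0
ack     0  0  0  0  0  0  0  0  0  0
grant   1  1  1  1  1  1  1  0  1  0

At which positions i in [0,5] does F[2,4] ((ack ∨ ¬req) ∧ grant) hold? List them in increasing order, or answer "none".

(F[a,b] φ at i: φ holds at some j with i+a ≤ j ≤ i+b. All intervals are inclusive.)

2, 3, 4, 5

Evaluate at each i in [0,5]:
  i=0: ✗ (none in [2,4])
  i=1: ✗ (none in [3,5])
  i=2: ✓ (witness j=6)
  i=3: ✓ (witness j=6)
  i=4: ✓ (witness j=6)
  i=5: ✓ (witness j=8)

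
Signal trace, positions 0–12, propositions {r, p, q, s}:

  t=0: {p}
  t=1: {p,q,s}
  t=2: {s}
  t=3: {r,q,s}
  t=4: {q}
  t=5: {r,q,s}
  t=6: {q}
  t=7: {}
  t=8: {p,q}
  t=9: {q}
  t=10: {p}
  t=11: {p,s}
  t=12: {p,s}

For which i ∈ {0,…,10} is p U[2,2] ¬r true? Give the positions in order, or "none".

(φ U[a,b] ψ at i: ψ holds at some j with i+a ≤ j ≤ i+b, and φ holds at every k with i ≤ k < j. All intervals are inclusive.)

Evaluate at each i in [0,10]:
  i=0: ✓ (rhs at j=2; lhs holds on [0,1])
  i=1: ✗ (no rhs in [3,3])
  i=2: ✗ (lhs fails at k=2 before rhs at j=4)
  i=3: ✗ (no rhs in [5,5])
  i=4: ✗ (lhs fails at k=4 before rhs at j=6)
  i=5: ✗ (lhs fails at k=5 before rhs at j=7)
  i=6: ✗ (lhs fails at k=6 before rhs at j=8)
  i=7: ✗ (lhs fails at k=7 before rhs at j=9)
  i=8: ✗ (lhs fails at k=9 before rhs at j=10)
  i=9: ✗ (lhs fails at k=9 before rhs at j=11)
  i=10: ✓ (rhs at j=12; lhs holds on [10,11])

0, 10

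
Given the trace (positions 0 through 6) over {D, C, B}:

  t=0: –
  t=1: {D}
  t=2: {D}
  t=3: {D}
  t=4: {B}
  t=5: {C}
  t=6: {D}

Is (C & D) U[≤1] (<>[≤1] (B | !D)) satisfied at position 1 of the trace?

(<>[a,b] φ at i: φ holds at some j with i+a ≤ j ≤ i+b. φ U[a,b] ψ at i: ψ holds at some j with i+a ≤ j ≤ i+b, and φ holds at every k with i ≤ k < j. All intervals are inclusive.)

No

Need some j in [1,2] with <>[≤1] (B | !D), and (C & D) at every k in [1,j-1].
  j=1: <>[≤1] (B | !D) — fails (none in [1,2]).
  j=2: <>[≤1] (B | !D) — fails (none in [2,3]).
No j in the window works → until fails.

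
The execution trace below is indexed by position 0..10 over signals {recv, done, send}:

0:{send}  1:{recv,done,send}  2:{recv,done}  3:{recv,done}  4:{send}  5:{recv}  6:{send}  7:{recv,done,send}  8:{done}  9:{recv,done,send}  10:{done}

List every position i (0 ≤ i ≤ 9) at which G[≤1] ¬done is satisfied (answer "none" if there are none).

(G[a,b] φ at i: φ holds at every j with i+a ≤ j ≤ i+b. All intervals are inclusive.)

Evaluate at each i in [0,9]:
  i=0: ✗ (fails at j=1)
  i=1: ✗ (fails at j=1)
  i=2: ✗ (fails at j=2)
  i=3: ✗ (fails at j=3)
  i=4: ✓ (all of [4,5])
  i=5: ✓ (all of [5,6])
  i=6: ✗ (fails at j=7)
  i=7: ✗ (fails at j=7)
  i=8: ✗ (fails at j=8)
  i=9: ✗ (fails at j=9)

4, 5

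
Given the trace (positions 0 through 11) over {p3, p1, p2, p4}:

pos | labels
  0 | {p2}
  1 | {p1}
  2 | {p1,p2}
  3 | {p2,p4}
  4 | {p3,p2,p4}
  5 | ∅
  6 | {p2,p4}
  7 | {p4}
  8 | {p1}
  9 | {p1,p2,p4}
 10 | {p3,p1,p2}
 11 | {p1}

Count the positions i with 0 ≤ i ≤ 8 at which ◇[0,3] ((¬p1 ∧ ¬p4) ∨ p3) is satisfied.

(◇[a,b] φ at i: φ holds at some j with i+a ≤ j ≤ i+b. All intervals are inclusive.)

Evaluate at each i in [0,8]:
  i=0: ✓ (witness j=0)
  i=1: ✓ (witness j=4)
  i=2: ✓ (witness j=4)
  i=3: ✓ (witness j=4)
  i=4: ✓ (witness j=4)
  i=5: ✓ (witness j=5)
  i=6: ✗ (none in [6,9])
  i=7: ✓ (witness j=10)
  i=8: ✓ (witness j=10)
Positions where it holds: {0, 1, 2, 3, 4, 5, 7, 8} → 8.

8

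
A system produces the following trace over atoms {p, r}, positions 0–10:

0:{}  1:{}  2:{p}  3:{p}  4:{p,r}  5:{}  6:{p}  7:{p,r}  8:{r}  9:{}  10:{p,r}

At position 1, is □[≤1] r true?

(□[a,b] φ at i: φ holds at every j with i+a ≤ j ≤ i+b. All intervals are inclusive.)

Check r at every j in [1,2]:
  j=1: false
  j=2: false
Fails at j=1 → formula fails.

Does not hold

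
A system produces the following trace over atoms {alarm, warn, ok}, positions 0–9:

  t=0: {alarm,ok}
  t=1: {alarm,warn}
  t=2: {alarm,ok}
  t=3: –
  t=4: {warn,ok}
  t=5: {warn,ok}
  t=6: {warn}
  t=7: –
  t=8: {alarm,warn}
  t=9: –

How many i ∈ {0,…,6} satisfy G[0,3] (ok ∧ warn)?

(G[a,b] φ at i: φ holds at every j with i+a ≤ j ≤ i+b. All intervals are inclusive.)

0

Evaluate at each i in [0,6]:
  i=0: ✗ (fails at j=0)
  i=1: ✗ (fails at j=1)
  i=2: ✗ (fails at j=2)
  i=3: ✗ (fails at j=3)
  i=4: ✗ (fails at j=6)
  i=5: ✗ (fails at j=6)
  i=6: ✗ (fails at j=6)
Positions where it holds: {} → 0.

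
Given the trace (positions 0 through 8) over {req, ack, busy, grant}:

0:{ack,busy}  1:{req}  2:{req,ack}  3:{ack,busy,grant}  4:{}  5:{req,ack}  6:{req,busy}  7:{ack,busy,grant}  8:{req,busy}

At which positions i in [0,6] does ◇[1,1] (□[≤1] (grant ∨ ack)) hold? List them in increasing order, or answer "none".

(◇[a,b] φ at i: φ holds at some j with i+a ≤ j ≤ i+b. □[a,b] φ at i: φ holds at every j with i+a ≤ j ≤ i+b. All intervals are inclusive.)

Evaluate at each i in [0,6]:
  i=0: ✗ (none in [1,1])
  i=1: ✓ (witness j=2)
  i=2: ✗ (none in [3,3])
  i=3: ✗ (none in [4,4])
  i=4: ✗ (none in [5,5])
  i=5: ✗ (none in [6,6])
  i=6: ✗ (none in [7,7])

1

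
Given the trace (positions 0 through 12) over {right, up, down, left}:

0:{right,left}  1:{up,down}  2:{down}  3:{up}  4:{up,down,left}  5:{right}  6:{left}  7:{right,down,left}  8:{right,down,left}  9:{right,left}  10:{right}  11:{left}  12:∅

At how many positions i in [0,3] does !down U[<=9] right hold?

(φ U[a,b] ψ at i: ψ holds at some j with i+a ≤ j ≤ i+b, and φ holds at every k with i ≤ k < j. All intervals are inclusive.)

Evaluate at each i in [0,3]:
  i=0: ✓ (rhs at j=0)
  i=1: ✗ (lhs fails at k=1 before rhs at j=5)
  i=2: ✗ (lhs fails at k=2 before rhs at j=5)
  i=3: ✗ (lhs fails at k=4 before rhs at j=5)
Positions where it holds: {0} → 1.

1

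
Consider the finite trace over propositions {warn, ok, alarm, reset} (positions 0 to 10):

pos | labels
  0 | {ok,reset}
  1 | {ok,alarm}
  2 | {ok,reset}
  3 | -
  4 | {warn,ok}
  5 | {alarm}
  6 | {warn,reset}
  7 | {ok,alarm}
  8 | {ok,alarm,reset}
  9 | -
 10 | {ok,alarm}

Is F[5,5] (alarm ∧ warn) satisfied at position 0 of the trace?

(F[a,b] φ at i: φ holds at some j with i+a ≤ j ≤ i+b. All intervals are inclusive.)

False

Check (alarm ∧ warn) at each j in [5,5]:
  j=5: false
No position in the window satisfies it → formula fails.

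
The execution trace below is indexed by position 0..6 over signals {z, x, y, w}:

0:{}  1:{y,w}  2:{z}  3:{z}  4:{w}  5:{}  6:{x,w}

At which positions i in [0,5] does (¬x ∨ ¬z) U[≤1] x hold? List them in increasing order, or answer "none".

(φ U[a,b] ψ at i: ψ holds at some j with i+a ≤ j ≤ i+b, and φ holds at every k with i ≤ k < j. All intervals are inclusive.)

Evaluate at each i in [0,5]:
  i=0: ✗ (no rhs in [0,1])
  i=1: ✗ (no rhs in [1,2])
  i=2: ✗ (no rhs in [2,3])
  i=3: ✗ (no rhs in [3,4])
  i=4: ✗ (no rhs in [4,5])
  i=5: ✓ (rhs at j=6; lhs holds on [5,5])

5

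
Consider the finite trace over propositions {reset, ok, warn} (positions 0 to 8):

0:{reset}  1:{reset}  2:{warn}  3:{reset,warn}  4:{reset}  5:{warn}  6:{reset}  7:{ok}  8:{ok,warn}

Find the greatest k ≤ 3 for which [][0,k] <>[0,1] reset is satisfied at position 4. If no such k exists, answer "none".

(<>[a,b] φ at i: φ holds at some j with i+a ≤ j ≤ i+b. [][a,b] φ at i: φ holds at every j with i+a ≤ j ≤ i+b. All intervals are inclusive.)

<>[0,1] reset must hold from j=4 onward; find where it first fails.
  j=4: holds
  j=5: holds
  j=6: holds
  j=7: fails
Holds on [4,6], so largest k = 2.

2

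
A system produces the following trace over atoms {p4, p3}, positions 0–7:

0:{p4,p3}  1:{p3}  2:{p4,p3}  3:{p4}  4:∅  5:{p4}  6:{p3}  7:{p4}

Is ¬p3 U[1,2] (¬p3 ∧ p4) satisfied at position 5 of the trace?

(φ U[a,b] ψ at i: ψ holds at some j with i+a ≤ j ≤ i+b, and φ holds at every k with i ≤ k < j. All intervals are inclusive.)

No

Need some j in [6,7] with (¬p3 ∧ p4), and ¬p3 at every k in [5,j-1].
  j=6: (¬p3 ∧ p4) false.
  j=7: (¬p3 ∧ p4) holds, but ¬p3 fails at k=6 → not this j.
No j in the window works → until fails.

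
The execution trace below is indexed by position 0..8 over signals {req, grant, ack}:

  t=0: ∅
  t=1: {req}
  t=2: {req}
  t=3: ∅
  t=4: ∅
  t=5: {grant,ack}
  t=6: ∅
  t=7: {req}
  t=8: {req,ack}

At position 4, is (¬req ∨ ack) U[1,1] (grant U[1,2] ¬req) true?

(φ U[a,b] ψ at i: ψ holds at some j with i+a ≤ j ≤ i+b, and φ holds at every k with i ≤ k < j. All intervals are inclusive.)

Need some j in [5,5] with (grant U[1,2] ¬req), and (¬req ∨ ack) at every k in [4,j-1].
  j=5: (grant U[1,2] ¬req) holds; (¬req ∨ ack) holds at every k in [4,4] → satisfied.

True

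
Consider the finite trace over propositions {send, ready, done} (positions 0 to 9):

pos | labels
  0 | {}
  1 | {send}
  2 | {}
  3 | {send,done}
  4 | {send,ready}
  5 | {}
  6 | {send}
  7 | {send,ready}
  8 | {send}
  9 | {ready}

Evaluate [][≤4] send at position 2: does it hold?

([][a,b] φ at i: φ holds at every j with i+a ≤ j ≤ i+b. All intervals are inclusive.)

False

Check send at every j in [2,6]:
  j=2: false
  j=3: true
  j=4: true
  j=5: false
  j=6: true
Fails at j=2 → formula fails.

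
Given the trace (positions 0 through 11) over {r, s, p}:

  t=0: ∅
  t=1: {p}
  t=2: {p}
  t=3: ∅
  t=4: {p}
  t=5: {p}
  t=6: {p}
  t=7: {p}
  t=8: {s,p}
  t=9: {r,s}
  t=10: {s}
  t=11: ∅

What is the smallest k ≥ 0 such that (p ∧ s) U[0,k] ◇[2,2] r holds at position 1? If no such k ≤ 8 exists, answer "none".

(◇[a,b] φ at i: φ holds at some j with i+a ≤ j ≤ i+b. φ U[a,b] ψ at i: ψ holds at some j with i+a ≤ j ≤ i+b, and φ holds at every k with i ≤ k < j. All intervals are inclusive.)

Need earliest j ≥ 1 with ◇[2,2] r, and (p ∧ s) at every k in [1,j-1].
  j=1: rhs fails.
  j=2: rhs fails.
  j=3: rhs fails.
  j=4: rhs fails.
  j=5: rhs fails.
  j=6: rhs fails.
  j=7: rhs holds but lhs fails at k=1.
  j=8: rhs fails.
  j=9: rhs fails.
No witness within the range → none.

none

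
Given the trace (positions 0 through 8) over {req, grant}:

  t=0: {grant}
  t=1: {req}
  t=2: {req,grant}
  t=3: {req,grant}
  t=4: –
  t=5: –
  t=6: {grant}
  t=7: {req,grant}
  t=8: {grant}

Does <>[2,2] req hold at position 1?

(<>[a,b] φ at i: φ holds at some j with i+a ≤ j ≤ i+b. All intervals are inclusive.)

Check req at each j in [3,3]:
  j=3: true
Found at j=3 → formula holds.

Holds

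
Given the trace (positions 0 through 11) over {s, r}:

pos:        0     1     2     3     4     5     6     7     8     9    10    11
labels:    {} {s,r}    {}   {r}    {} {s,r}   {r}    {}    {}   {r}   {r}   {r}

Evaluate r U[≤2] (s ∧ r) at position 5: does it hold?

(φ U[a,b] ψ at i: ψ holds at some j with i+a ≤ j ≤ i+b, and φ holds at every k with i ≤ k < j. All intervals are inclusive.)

Holds

Need some j in [5,7] with (s ∧ r), and r at every k in [5,j-1].
  j=5: (s ∧ r) holds; no prefix to check → satisfied.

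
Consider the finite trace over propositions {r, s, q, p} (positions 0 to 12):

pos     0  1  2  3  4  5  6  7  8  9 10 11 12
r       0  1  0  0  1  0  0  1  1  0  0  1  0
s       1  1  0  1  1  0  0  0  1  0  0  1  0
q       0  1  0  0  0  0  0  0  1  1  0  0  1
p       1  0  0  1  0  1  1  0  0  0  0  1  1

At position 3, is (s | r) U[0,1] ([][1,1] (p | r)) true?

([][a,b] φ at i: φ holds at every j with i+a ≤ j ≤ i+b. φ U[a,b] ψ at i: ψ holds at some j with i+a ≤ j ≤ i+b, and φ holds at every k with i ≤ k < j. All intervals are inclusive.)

Holds

Need some j in [3,4] with [][1,1] (p | r), and (s | r) at every k in [3,j-1].
  j=3: [][1,1] (p | r) holds; no prefix to check → satisfied.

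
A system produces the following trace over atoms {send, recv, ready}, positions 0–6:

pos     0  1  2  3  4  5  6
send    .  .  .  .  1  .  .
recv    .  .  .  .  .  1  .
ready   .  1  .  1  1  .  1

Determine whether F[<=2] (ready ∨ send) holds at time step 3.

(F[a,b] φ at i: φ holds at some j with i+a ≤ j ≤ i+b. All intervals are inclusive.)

Yes

Check (ready ∨ send) at each j in [3,5]:
  j=3: true
  j=4: true
  j=5: false
Found at j=3 → formula holds.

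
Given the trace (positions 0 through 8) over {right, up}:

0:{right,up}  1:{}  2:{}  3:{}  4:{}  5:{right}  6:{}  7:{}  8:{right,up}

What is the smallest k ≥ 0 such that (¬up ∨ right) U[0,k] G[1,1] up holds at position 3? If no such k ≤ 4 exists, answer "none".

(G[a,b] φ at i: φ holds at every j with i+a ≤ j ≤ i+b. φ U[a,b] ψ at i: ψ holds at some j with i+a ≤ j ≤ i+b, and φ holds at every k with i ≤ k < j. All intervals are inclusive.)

Need earliest j ≥ 3 with G[1,1] up, and (¬up ∨ right) at every k in [3,j-1].
  j=3: rhs fails.
  j=4: rhs fails.
  j=5: rhs fails.
  j=6: rhs fails.
  j=7: rhs holds; lhs holds on [3,6]. k = 4.

4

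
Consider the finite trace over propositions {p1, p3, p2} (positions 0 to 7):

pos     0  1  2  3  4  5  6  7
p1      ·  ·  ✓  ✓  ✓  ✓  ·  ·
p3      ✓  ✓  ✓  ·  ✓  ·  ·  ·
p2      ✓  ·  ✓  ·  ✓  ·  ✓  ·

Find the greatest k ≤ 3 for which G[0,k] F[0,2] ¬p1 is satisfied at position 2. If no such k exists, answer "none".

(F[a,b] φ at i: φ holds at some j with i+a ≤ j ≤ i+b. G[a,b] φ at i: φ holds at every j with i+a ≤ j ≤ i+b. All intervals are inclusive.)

F[0,2] ¬p1 must hold from j=2 onward; find where it first fails.
  j=2: fails → no k works.

none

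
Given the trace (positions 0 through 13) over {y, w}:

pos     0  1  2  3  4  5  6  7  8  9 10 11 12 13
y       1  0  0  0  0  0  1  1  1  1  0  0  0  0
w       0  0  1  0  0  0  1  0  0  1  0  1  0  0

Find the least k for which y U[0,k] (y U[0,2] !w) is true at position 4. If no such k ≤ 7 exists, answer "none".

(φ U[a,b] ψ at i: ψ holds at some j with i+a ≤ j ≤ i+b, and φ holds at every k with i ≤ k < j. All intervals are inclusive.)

0

Need earliest j ≥ 4 with (y U[0,2] !w), and y at every k in [4,j-1].
  j=4: rhs holds (empty prefix). k = 0.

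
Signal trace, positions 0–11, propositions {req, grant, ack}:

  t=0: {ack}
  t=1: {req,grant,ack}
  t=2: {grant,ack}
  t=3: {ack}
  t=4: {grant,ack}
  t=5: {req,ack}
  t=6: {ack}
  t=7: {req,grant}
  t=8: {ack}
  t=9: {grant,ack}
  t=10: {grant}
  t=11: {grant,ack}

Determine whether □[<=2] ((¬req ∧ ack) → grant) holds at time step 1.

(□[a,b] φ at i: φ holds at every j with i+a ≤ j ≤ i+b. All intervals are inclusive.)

No

Check ((¬req ∧ ack) → grant) at every j in [1,3]:
  j=1: antecedent false → ✓
  j=2: antecedent true; consequent true → ✓
  j=3: antecedent true; consequent false → ✗
Fails at j=3 → formula fails.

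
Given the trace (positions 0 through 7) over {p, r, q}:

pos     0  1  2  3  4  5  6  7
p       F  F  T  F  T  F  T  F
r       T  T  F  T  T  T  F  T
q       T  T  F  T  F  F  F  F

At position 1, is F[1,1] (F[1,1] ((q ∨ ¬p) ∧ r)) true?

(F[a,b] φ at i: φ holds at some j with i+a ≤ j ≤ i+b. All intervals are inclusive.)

Check F[1,1] ((q ∨ ¬p) ∧ r) at each j in [2,2]:
  j=2: holds (witness at 3)
Found at j=2 → formula holds.

Yes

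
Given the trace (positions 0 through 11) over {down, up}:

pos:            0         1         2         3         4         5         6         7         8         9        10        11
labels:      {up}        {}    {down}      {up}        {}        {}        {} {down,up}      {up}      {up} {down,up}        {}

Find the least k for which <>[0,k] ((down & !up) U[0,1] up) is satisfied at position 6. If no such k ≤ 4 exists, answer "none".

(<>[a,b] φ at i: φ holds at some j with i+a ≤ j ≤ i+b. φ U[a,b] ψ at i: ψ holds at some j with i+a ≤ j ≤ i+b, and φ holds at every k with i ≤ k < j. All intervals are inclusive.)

1

Scan j = 6,7,… for ((down & !up) U[0,1] up):
  j=6: fails
  j=7: holds
First hit at j=7, so smallest k = 7-6 = 1.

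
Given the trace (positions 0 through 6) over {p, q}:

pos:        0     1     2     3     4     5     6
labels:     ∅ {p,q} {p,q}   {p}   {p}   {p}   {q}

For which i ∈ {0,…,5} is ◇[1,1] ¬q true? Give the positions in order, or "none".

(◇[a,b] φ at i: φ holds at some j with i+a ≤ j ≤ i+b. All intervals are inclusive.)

Evaluate at each i in [0,5]:
  i=0: ✗ (none in [1,1])
  i=1: ✗ (none in [2,2])
  i=2: ✓ (witness j=3)
  i=3: ✓ (witness j=4)
  i=4: ✓ (witness j=5)
  i=5: ✗ (none in [6,6])

2, 3, 4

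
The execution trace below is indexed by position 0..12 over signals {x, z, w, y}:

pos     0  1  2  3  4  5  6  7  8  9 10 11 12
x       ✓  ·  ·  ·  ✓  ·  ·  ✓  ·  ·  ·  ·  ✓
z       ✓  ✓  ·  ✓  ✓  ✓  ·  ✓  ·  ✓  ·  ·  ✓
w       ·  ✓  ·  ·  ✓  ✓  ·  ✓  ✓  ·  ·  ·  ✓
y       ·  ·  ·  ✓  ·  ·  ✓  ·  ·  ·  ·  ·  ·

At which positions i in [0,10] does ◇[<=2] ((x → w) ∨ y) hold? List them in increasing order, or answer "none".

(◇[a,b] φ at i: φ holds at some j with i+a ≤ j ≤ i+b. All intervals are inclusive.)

Evaluate at each i in [0,10]:
  i=0: ✓ (witness j=1)
  i=1: ✓ (witness j=1)
  i=2: ✓ (witness j=2)
  i=3: ✓ (witness j=3)
  i=4: ✓ (witness j=4)
  i=5: ✓ (witness j=5)
  i=6: ✓ (witness j=6)
  i=7: ✓ (witness j=7)
  i=8: ✓ (witness j=8)
  i=9: ✓ (witness j=9)
  i=10: ✓ (witness j=10)

0, 1, 2, 3, 4, 5, 6, 7, 8, 9, 10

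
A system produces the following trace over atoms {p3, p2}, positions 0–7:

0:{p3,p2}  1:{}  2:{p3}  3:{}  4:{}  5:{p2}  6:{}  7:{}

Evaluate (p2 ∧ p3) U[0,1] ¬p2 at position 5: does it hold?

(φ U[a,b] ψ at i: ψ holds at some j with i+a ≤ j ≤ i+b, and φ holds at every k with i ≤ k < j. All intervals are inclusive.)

Need some j in [5,6] with ¬p2, and (p2 ∧ p3) at every k in [5,j-1].
  j=5: ¬p2 false.
  j=6: ¬p2 holds, but (p2 ∧ p3) fails at k=5 → not this j.
No j in the window works → until fails.

False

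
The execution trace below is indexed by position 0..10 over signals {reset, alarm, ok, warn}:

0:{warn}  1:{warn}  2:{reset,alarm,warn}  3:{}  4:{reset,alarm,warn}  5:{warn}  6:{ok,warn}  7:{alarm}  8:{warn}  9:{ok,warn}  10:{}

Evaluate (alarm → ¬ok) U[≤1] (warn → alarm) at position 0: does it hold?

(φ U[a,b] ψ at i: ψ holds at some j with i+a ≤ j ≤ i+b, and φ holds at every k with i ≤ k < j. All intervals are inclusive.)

Need some j in [0,1] with (warn → alarm), and (alarm → ¬ok) at every k in [0,j-1].
  j=0: (warn → alarm) false.
  j=1: (warn → alarm) false.
No j in the window works → until fails.

False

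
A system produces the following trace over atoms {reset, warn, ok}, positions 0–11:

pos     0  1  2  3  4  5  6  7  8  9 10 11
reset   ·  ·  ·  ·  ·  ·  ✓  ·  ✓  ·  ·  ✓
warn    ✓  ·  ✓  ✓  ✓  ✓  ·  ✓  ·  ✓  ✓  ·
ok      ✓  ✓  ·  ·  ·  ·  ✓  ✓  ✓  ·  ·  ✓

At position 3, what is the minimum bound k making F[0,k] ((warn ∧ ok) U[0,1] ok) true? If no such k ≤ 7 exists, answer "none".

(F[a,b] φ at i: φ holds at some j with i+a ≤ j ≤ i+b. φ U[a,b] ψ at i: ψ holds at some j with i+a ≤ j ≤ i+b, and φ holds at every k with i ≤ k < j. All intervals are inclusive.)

3

Scan j = 3,4,… for ((warn ∧ ok) U[0,1] ok):
  j=3: fails
  j=4: fails
  j=5: fails
  j=6: holds
First hit at j=6, so smallest k = 6-3 = 3.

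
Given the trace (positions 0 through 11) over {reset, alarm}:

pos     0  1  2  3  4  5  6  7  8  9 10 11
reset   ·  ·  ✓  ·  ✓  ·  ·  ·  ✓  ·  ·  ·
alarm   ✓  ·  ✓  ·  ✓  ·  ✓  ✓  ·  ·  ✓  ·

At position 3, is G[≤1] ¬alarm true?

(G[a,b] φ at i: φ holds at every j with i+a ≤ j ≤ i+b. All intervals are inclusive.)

No

Check ¬alarm at every j in [3,4]:
  j=3: true
  j=4: false
Fails at j=4 → formula fails.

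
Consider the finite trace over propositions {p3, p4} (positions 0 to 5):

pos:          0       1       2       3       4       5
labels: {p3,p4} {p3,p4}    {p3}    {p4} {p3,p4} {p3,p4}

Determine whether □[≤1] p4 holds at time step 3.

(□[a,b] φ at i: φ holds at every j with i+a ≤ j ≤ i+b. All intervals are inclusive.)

Check p4 at every j in [3,4]:
  j=3: true
  j=4: true
All positions satisfy it → formula holds.

Holds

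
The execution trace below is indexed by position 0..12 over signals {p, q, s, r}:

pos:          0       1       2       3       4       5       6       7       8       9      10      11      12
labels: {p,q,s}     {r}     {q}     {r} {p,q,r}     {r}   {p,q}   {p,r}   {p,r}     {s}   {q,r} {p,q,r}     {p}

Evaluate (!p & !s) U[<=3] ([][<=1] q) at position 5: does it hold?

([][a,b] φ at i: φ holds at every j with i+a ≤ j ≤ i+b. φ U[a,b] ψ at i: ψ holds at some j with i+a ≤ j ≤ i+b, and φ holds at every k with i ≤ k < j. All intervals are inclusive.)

No

Need some j in [5,8] with [][<=1] q, and (!p & !s) at every k in [5,j-1].
  j=5: [][<=1] q — fails at 5.
  j=6: [][<=1] q — fails at 7.
  j=7: [][<=1] q — fails at 7.
  j=8: [][<=1] q — fails at 8.
No j in the window works → until fails.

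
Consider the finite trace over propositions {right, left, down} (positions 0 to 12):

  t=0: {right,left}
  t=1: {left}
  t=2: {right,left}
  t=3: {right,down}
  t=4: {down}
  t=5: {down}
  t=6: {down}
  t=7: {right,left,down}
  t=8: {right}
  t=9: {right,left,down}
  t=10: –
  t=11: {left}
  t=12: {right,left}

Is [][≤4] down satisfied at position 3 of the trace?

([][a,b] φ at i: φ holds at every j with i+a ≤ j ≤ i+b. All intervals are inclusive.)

True

Check down at every j in [3,7]:
  j=3: true
  j=4: true
  j=5: true
  j=6: true
  j=7: true
All positions satisfy it → formula holds.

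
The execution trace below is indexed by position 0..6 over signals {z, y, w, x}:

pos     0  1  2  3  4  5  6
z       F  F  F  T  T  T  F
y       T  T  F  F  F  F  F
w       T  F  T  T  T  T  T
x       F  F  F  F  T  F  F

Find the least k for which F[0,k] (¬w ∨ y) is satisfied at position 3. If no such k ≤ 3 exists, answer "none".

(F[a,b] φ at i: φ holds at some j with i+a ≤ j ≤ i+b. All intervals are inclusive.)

none

Scan j = 3,4,… for (¬w ∨ y):
  j=3: fails
  j=4: fails
  j=5: fails
  j=6: fails
No j in [3,6] satisfies it → none.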